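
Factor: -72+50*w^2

2*(5*w+6)*(5*w-6)

Pull out the common factor 2; 25*w^2-36 is a difference of squares.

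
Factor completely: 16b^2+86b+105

Need a pair with product 16·105 = 1680 and sum 86: that's 56 and 30.
Split the middle term: 16b^2+56b + 30b+105 = 8b(2b+7) + 15(2b+7).

(2b+7)(8b+15)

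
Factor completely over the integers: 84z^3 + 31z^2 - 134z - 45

Testing divisors of the constant over divisors of the leading coefficient, z = -1/3 is a root, so (3z + 1) divides it; the quotient is 28z^2 + z - 45.
The remaining quadratic factors as (7z + 9)(4z - 5).

(3z + 1)(4z - 5)(7z + 9)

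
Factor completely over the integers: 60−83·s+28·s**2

(4·s−5)·(7·s−12)

Need a pair with product 28·60 = 1680 and sum −83: that's −35 and −48.
Split the middle term: 28·s**2−35·s − 48·s+60 = 7·s·(4·s−5) − 12·(4·s−5).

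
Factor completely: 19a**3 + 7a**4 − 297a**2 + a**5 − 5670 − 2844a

By the rational root theorem, a = −3 is a root, so (a + 3) divides it; the quotient is a**4 + 4a**3 + 7a**2 − 318a − 1890.
Next, a = −5 is a root, giving the factor (a + 5) and quotient a**3 − a**2 + 12a − 378.
Next, a = 7 is a root, so (a − 7) divides it; the quotient is a**2 + 6a + 54.
The quadratic a**2 + 6a + 54 has discriminant −180 < 0 and is irreducible over ℤ.

(a + 3)(a + 5)(a − 7)(a**2 + 6a + 54)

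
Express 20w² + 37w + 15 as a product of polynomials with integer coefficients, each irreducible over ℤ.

Need a pair with product 20·15 = 300 and sum 37: that's 25 and 12.
Split the middle term: 20w² + 25w + 12w + 15 = 5w(4w + 5) + 3(4w + 5).

(4w + 5)(5w + 3)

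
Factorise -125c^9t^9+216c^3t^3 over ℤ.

Every term has a factor of c^3t^3; factoring it out leaves -125c^6t^6+216.
Recognize a difference of cubes with the parts 6 and 5c^2t^2.

-c^3t^3(5c^2t^2-6)(25c^4t^4+30c^2t^2+36)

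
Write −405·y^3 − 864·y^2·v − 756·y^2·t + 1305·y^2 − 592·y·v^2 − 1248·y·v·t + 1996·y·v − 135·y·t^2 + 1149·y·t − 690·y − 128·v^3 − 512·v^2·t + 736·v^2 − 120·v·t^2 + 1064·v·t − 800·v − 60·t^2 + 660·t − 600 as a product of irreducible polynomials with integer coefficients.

−(9·y + 4·v + 15·t − 15)·(9·y + 8·v + 4)·(5·y + 4·v + t − 10)

Group: 5·y·(−81·y^2 − 108·y·v − 135·y·t + 99·y − 32·v^2 − 120·v·t + 104·v − 60·t + 60) + (4·v + t − 10)·(−81·y^2 − 108·y·v − 135·y·t + 99·y − 32·v^2 − 120·v·t + 104·v − 60·t + 60); both groups contain (−81·y^2 − 108·y·v − 135·y·t + 99·y − 32·v^2 − 120·v·t + 104·v − 60·t + 60), so (5·y + 4·v + t − 10) is a factor with cofactor −81·y^2 − 108·y·v − 135·y·t + 99·y − 32·v^2 − 120·v·t + 104·v − 60·t + 60.
The cofactor groups again: −81·y^2 − 108·y·v − 135·y·t + 99·y − 32·v^2 − 120·v·t + 104·v − 60·t + 60 = −9·y·(9·y + 8·v + 4) + (−4·v − 15·t + 15)·(9·y + 8·v + 4); both groups contain (9·y + 8·v + 4), giving −(9·y + 4·v + 15·t − 15)·(9·y + 8·v + 4).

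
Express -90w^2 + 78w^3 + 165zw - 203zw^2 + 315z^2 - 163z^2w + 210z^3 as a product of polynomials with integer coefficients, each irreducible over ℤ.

(10z - 13w + 15)(3z - w)(7z + 6w)

Group: 10z(21z^2 + 11zw - 6w^2) + (-13w + 15)(21z^2 + 11zw - 6w^2); both groups contain (21z^2 + 11zw - 6w^2), so (10z - 13w + 15) is a factor with cofactor 21z^2 + 11zw - 6w^2.
The cofactor groups again: 21z^2 + 11zw - 6w^2 = 3z(7z + 6w) - w(7z + 6w); both groups contain (7z + 6w), giving (3z - w)(7z + 6w).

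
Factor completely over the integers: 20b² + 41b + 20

Need a pair with product 20·20 = 400 and sum 41: that's 16 and 25.
Split the middle term: 20b² + 16b + 25b + 20 = 4b(5b + 4) + 5(5b + 4).

(4b + 5)(5b + 4)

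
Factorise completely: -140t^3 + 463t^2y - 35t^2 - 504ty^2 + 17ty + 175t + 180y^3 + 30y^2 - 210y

Group: 4t(-35t^2 + 72ty + 35t - 36y^2 - 42y) + (-5y + 5)(-35t^2 + 72ty + 35t - 36y^2 - 42y); both groups contain (-35t^2 + 72ty + 35t - 36y^2 - 42y), so (4t - 5y + 5) is a factor with cofactor -35t^2 + 72ty + 35t - 36y^2 - 42y.
The cofactor groups again: -35t^2 + 72ty + 35t - 36y^2 - 42y = -5t(7t - 6y - 7) + 6y(7t - 6y - 7); both groups contain (7t - 6y - 7), giving -(5t - 6y)(7t - 6y - 7).

-(4t - 5y + 5)(5t - 6y)(7t - 6y - 7)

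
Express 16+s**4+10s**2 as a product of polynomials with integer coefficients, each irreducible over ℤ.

Substitute u = s**2 to get a quadratic in u, then factor.
s**2+8 is irreducible over ℤ (always positive, so no real roots).
s**2+2 is irreducible over ℤ (always positive, so no real roots).

(s**2+2)(s**2+8)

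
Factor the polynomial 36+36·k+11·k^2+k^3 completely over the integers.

(k+2)·(k+3)·(k+6)

Testing divisors of the constant over divisors of the leading coefficient, k = −6 is a root, so (k+6) is a factor; dividing leaves k^2+5·k+6.
The remaining quadratic factors as (k+2)(k+3).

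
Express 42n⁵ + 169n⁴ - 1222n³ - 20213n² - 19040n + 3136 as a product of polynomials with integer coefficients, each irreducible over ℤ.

(6n + 7)(7n - 1)(n - 8)(n² + 11n + 56)

By the rational root theorem, n = -7/6 is a root, so (6n + 7) divides it; the quotient is 7n⁴ + 20n³ - 227n² - 3104n + 448.
Continuing, n = 1/7 is a root, so (7n - 1) is a factor; dividing leaves n³ + 3n² - 32n - 448.
Next, n = 8 is a root, so (n - 8) divides it; the quotient is n² + 11n + 56.
The quadratic n² + 11n + 56 has discriminant -103 < 0 and is irreducible over ℤ.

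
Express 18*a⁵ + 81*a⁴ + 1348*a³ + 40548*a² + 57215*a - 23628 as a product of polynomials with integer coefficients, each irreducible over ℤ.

(3*a - 1)*(6*a + 11)*(a + 12)*(a² - 9*a + 179)

Among the possible rational roots, a = -12 is a root, so (a + 12) is a factor; dividing leaves 18*a⁴ - 135*a³ + 2968*a² + 4932*a - 1969.
Then a = 1/3 is a root, so (3*a - 1) is a factor; dividing leaves 6*a³ - 43*a² + 975*a + 1969.
Next, a = -11/6 is a root, so (6*a + 11) divides it; the quotient is a² - 9*a + 179.
The quadratic a² - 9*a + 179 has discriminant -635 < 0 and is irreducible over ℤ.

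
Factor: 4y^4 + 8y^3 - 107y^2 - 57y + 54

(2y - 1)(2y - 9)(y + 1)(y + 6)

By the rational root theorem, y = 9/2 is a root, giving the factor (2y - 9) and quotient 2y^3 + 13y^2 + 5y - 6.
Continuing, y = -1 is a root, so (y + 1) divides it; the quotient is 2y^2 + 11y - 6.
The remaining quadratic factors as (2y - 1)(y + 6).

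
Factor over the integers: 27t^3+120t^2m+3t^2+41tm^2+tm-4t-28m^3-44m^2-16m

(3t-m-1)(t+4m)(9t+7m+4)

Group: t(27t^2+12tm+3t-7m^2-11m-4) + 4m(27t^2+12tm+3t-7m^2-11m-4); both groups contain (27t^2+12tm+3t-7m^2-11m-4), so (t+4m) is a factor with cofactor 27t^2+12tm+3t-7m^2-11m-4.
The cofactor groups again: 27t^2+12tm+3t-7m^2-11m-4 = 3t(9t+7m+4) + (-m-1)(9t+7m+4); both groups contain (9t+7m+4), giving (3t-m-1)(9t+7m+4).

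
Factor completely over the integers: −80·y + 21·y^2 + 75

Need a pair with product 21·75 = 1575 and sum −80: that's −35 and −45.
Split the middle term: 21·y^2 − 35·y − 45·y + 75 = 7·y·(3·y − 5) − 15·(3·y − 5).

(3·y − 5)·(7·y − 15)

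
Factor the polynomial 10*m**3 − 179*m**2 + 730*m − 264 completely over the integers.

(2*m − 11)*(5*m − 2)*(m − 12)

Among the possible rational roots, m = 11/2 is a root, giving the factor (2*m − 11) and quotient 5*m**2 − 62*m + 24.
The remaining quadratic factors as (m − 12)(5*m − 2).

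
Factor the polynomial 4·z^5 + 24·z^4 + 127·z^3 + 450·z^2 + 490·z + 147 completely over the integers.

(2·z + 1)·(2·z + 7)·(z + 1)·(z^2 + z + 21)

Among the possible rational roots, z = -7/2 is a root, giving the factor (2·z + 7) and quotient 2·z^4 + 5·z^3 + 46·z^2 + 64·z + 21.
Continuing, z = -1 is a root, so (z + 1) divides it; the quotient is 2·z^3 + 3·z^2 + 43·z + 21.
Next, z = -1/2 is a root, giving the factor (2·z + 1) and quotient z^2 + z + 21.
The quadratic z^2 + z + 21 has discriminant -83 < 0 and is irreducible over ℤ.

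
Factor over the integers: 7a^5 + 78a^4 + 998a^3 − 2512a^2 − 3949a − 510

Trying the rational-root candidates, a = −1/7 is a root, so (7a + 1) divides it; the quotient is a^4 + 11a^3 + 141a^2 − 379a − 510.
Next, a = 3 is a root, so (a − 3) is a factor; dividing leaves a^3 + 14a^2 + 183a + 170.
Next, a = −1 is a root, giving the factor (a + 1) and quotient a^2 + 13a + 170.
The quadratic a^2 + 13a + 170 has discriminant −511 < 0 and is irreducible over ℤ.

(7a + 1)(a + 1)(a − 3)(a^2 + 13a + 170)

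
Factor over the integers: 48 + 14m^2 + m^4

(m^2 + 6)(m^2 + 8)

Substitute u = m^2 to get a quadratic in u, then factor.
m^2 + 6 is irreducible over ℤ (always positive, so no real roots).
m^2 + 8 is irreducible over ℤ (always positive, so no real roots).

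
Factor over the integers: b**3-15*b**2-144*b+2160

Trying the rational-root candidates, b = 15 is a root, giving the factor (b-15) and quotient b**2-144.
The remaining quadratic factors as (b+12)(b-12).

(b+12)*(b-12)*(b-15)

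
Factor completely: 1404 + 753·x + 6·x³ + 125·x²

(2·x + 9)·(3·x + 13)·(x + 12)

By the rational root theorem, x = -12 is a root, so (x + 12) divides it; the quotient is 6·x² + 53·x + 117.
The remaining quadratic factors as (2·x + 9)(3·x + 13).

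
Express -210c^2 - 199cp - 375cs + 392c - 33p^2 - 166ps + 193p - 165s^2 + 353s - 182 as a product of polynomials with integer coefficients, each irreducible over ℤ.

-(14c + 3p + 11s - 14)(15c + 11p + 15s - 13)

Group: -15c(14c + 3p + 11s - 14) + (-11p - 15s + 13)(14c + 3p + 11s - 14); both groups contain (14c + 3p + 11s - 14).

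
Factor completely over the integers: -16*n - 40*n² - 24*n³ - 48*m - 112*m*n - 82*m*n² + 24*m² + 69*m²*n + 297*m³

Group: 3*m*(99*m² - 10*m*n + 8*m - 24*n² - 40*n - 16) + n*(99*m² - 10*m*n + 8*m - 24*n² - 40*n - 16); both groups contain (99*m² - 10*m*n + 8*m - 24*n² - 40*n - 16), so (3*m + n) is a factor with cofactor 99*m² - 10*m*n + 8*m - 24*n² - 40*n - 16.
The cofactor groups again: 99*m² - 10*m*n + 8*m - 24*n² - 40*n - 16 = 11*m*(9*m + 4*n + 4) + (-6*n - 4)*(9*m + 4*n + 4); both groups contain (9*m + 4*n + 4), giving (11*m - 6*n - 4)*(9*m + 4*n + 4).

(11*m - 6*n - 4)*(3*m + n)*(9*m + 4*n + 4)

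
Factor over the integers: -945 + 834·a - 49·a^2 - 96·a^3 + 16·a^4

Trying the rational-root candidates, a = 7/4 is a root, giving the factor (4·a - 7) and quotient 4·a^3 - 17·a^2 - 42·a + 135.
Continuing, a = 5 is a root, so (a - 5) divides it; the quotient is 4·a^2 + 3·a - 27.
The remaining quadratic factors as (4·a - 9)(a + 3).

(4·a - 7)·(4·a - 9)·(a + 3)·(a - 5)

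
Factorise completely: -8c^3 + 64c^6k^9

8c^3(2ck^3 - 1)(4c^2k^6 + 2ck^3 + 1)

Pull out the common factor 8c^3, leaving 8c^3k^9 - 1.
Recognize a difference of cubes with the parts 2ck^3 and 1.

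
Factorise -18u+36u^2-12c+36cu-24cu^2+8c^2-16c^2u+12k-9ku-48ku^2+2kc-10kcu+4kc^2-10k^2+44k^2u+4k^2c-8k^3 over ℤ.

Group: 2k(-4k^2-2kc+16ku-5k+8cu-4c-12u+6) + (-2c-3u)(-4k^2-2kc+16ku-5k+8cu-4c-12u+6); both groups contain (-4k^2-2kc+16ku-5k+8cu-4c-12u+6), so (2k-2c-3u) is a factor with cofactor -4k^2-2kc+16ku-5k+8cu-4c-12u+6.
The cofactor groups again: -4k^2-2kc+16ku-5k+8cu-4c-12u+6 = -k(4k+2c-3) + (4u-2)(4k+2c-3); both groups contain (4k+2c-3), giving -(k-4u+2)(4k+2c-3).

-(2k-2c-3u)(4k+2c-3)(k-4u+2)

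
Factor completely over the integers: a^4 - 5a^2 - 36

(a + 3)(a - 3)(a^2 + 4)

Substitute u = a^2 to get a quadratic in u, then factor.
a^2 - 9 is a difference of squares.
a^2 + 4 is irreducible over ℤ (sum of squares).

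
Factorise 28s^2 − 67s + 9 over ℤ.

(4s − 9)(7s − 1)

Need a pair with product 28·9 = 252 and sum −67: that's −63 and −4.
Split the middle term: 28s^2 − 63s − 4s + 9 = 7s(4s − 9) − (4s − 9).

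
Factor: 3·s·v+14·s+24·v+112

(3·v+14)·(s+8)

Group as (3·s·v+14·s) + (24·v+112) = s·(3·v+14) + 8·(3·v+14).
Both groups share the factor (3·v+14).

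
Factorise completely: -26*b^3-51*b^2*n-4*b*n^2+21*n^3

Group: 2*b*(-13*b^2-6*b*n+7*n^2) + 3*n*(-13*b^2-6*b*n+7*n^2); both groups contain (-13*b^2-6*b*n+7*n^2), so (2*b+3*n) is a factor with cofactor -13*b^2-6*b*n+7*n^2.
The cofactor groups again: -13*b^2-6*b*n+7*n^2 = -13*b*(b+n) + 7*n*(b+n); both groups contain (b+n), giving -(13*b-7*n)*(b+n).

-(13*b-7*n)*(2*b+3*n)*(b+n)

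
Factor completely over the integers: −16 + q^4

(q)⁴ − (2)⁴ = ((q)² − (2)²)((q)² + (2)²); the first factor splits again, the second (q^2 + 4) is irreducible.

(q + 2)(q − 2)(q^2 + 4)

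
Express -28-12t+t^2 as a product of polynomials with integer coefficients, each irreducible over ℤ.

(t+2)(t-14)

Two integers with product -28 and sum -12 are -14 and 2.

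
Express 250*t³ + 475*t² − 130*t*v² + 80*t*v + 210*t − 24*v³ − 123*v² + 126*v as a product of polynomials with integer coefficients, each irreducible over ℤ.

Group: 5*t*(50*t² − 30*t*v + 95*t − 8*v² − 41*v + 42) + 3*v*(50*t² − 30*t*v + 95*t − 8*v² − 41*v + 42); both groups contain (50*t² − 30*t*v + 95*t − 8*v² − 41*v + 42), so (5*t + 3*v) is a factor with cofactor 50*t² − 30*t*v + 95*t − 8*v² − 41*v + 42.
The cofactor groups again: 50*t² − 30*t*v + 95*t − 8*v² − 41*v + 42 = 10*t*(5*t + v + 6) + (−8*v + 7)*(5*t + v + 6); both groups contain (5*t + v + 6), giving (10*t − 8*v + 7)*(5*t + v + 6).

(10*t − 8*v + 7)*(5*t + 3*v)*(5*t + v + 6)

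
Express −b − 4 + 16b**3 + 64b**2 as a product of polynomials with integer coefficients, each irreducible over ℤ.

(4b + 1)(4b − 1)(b + 4)

Among the possible rational roots, b = −1/4 is a root, so (4b + 1) is a factor; dividing leaves 4b**2 + 15b − 4.
The remaining quadratic factors as (b + 4)(4b − 1).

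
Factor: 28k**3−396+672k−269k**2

(4k−11)(7k−6)(k−6)

Testing divisors of the constant over divisors of the leading coefficient, k = 6/7 is a root, giving the factor (7k−6) and quotient 4k**2−35k+66.
The remaining quadratic factors as (4k−11)(k−6).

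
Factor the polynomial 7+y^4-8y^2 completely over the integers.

(y+1)(y-1)(y^2-7)

Substitute u = y^2 to get a quadratic in u, then factor.
y^2-7 is irreducible over ℤ (7 is not a perfect square).
y^2-1 is a difference of squares.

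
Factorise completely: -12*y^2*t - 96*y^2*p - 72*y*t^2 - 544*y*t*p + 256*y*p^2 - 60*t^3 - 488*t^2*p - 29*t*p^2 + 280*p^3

Group: 2*y*(-6*y*t - 48*y*p - 6*t^2 - 53*t*p - 40*p^2) + (10*t - 7*p)*(-6*y*t - 48*y*p - 6*t^2 - 53*t*p - 40*p^2); both groups contain (-6*y*t - 48*y*p - 6*t^2 - 53*t*p - 40*p^2), so (2*y + 10*t - 7*p) is a factor with cofactor -6*y*t - 48*y*p - 6*t^2 - 53*t*p - 40*p^2.
The cofactor groups again: -6*y*t - 48*y*p - 6*t^2 - 53*t*p - 40*p^2 = -t*(6*y + 6*t + 5*p) - 8*p*(6*y + 6*t + 5*p); both groups contain (6*y + 6*t + 5*p), giving -(t + 8*p)*(6*y + 6*t + 5*p).

-(2*y + 10*t - 7*p)*(6*y + 6*t + 5*p)*(t + 8*p)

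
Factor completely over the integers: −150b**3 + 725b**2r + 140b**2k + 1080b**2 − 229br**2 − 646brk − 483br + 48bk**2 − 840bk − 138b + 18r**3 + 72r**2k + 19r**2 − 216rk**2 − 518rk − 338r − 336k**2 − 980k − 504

−(15b − 2r + 4k + 9)(2b − 9r − 14)(5b − r − 6k − 4)

Group: 15b(−10b**2 + 47br + 12bk + 78b − 9r**2 − 54rk − 50r − 84k − 56) + (−2r + 4k + 9)(−10b**2 + 47br + 12bk + 78b − 9r**2 − 54rk − 50r − 84k − 56); both groups contain (−10b**2 + 47br + 12bk + 78b − 9r**2 − 54rk − 50r − 84k − 56), so (15b − 2r + 4k + 9) is a factor with cofactor −10b**2 + 47br + 12bk + 78b − 9r**2 − 54rk − 50r − 84k − 56.
The cofactor groups again: −10b**2 + 47br + 12bk + 78b − 9r**2 − 54rk − 50r − 84k − 56 = −5b(2b − 9r − 14) + (r + 6k + 4)(2b − 9r − 14); both groups contain (2b − 9r − 14), giving −(5b − r − 6k − 4)(2b − 9r − 14).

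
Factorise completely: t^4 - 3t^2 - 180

(t^2 + 12)(t^2 - 15)

Substitute u = t^2 to get a quadratic in u, then factor.
t^2 + 12 is irreducible over ℤ (always positive, so no real roots).
t^2 - 15 is irreducible over ℤ (15 is not a perfect square).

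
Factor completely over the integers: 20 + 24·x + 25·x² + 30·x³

Group as (30·x³ + 24·x) + (25·x² + 20) = 6·x·(5·x² + 4) + 5·(5·x² + 4).
Both groups share the factor (5·x² + 4).

(6·x + 5)·(5·x² + 4)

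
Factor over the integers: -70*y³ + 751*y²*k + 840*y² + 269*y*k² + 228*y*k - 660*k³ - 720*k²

Group: 14*y*(-5*y² + 59*y*k + 60*y - 44*k² - 48*k) + 15*k*(-5*y² + 59*y*k + 60*y - 44*k² - 48*k); both groups contain (-5*y² + 59*y*k + 60*y - 44*k² - 48*k), so (14*y + 15*k) is a factor with cofactor -5*y² + 59*y*k + 60*y - 44*k² - 48*k.
The cofactor groups again: -5*y² + 59*y*k + 60*y - 44*k² - 48*k = -5*y*(y - 11*k - 12) + 4*k*(y - 11*k - 12); both groups contain (y - 11*k - 12), giving -(5*y - 4*k)*(y - 11*k - 12).

-(y - 11*k - 12)*(5*y - 4*k)*(14*y + 15*k)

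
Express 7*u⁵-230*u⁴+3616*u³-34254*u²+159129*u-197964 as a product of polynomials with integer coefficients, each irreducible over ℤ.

(7*u-13)*(u-12)*(u-9)*(u²-10*u+141)

Testing divisors of the constant over divisors of the leading coefficient, u = 13/7 is a root, so (7*u-13) is a factor; dividing leaves u⁴-31*u³+459*u²-4041*u+15228.
Next, u = 12 is a root, giving the factor (u-12) and quotient u³-19*u²+231*u-1269.
Next, u = 9 is a root, giving the factor (u-9) and quotient u²-10*u+141.
The quadratic u²-10*u+141 has discriminant -464 < 0 and is irreducible over ℤ.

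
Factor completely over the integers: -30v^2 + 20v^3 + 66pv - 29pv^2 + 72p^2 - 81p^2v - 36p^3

-(3p + 4v - 6)(3p - v)(4p + 5v)

Group: 3p(-12p^2 - 31pv + 24p - 20v^2 + 30v) - v(-12p^2 - 31pv + 24p - 20v^2 + 30v); both groups contain (-12p^2 - 31pv + 24p - 20v^2 + 30v), so (3p - v) is a factor with cofactor -12p^2 - 31pv + 24p - 20v^2 + 30v.
The cofactor groups again: -12p^2 - 31pv + 24p - 20v^2 + 30v = -4p(3p + 4v - 6) - 5v(3p + 4v - 6); both groups contain (3p + 4v - 6), giving -(4p + 5v)(3p + 4v - 6).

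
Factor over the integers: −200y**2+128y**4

8y**2(4y+5)(4y−5)

Every term has a factor of 8y**2. Then 16y**2−25 = (4y)² − (5)².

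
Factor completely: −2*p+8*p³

Pull out the common factor 2*p; 4*p²−1 is a difference of squares.

2*p*(2*p+1)*(2*p−1)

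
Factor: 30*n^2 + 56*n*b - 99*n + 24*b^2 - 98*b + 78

Group: 10*n*(3*n + 2*b - 6) + (12*b - 13)*(3*n + 2*b - 6); both groups contain (3*n + 2*b - 6).

(10*n + 12*b - 13)*(3*n + 2*b - 6)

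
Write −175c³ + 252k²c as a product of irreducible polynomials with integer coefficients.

Factor out 7c, leaving 36k² − 25c², which is a difference of two squares.

7c(6k − 5c)(6k + 5c)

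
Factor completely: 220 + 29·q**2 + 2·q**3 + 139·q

(2·q + 11)·(q + 4)·(q + 5)

Trying the rational-root candidates, q = -11/2 is a root, so (2·q + 11) is a factor; dividing leaves q**2 + 9·q + 20.
The remaining quadratic factors as (q + 5)(q + 4).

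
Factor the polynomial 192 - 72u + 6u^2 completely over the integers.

Pull out the common factor 6, then factor the remaining trinomial.

6(u - 4)(u - 8)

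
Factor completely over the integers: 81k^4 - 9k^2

9k^2(3k + 1)(3k - 1)

Every term has a factor of 9k^2. Then 9k^2 - 1 = (3k)² − (1)².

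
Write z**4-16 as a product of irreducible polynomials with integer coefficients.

(z+2)(z-2)(z**2+4)

Write as (z**2)² − (4)², then factor z**2-4 once more.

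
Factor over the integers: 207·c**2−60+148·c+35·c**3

Testing divisors of the constant over divisors of the leading coefficient, c = 2/7 is a root, so (7·c−2) divides it; the quotient is 5·c**2+31·c+30.
The remaining quadratic factors as (5·c+6)(c+5).

(5·c+6)·(7·c−2)·(c+5)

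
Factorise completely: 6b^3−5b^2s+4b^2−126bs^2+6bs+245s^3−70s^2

(2b−7s)(3b−7s+2)(b+5s)

Group: b(6b^2−35bs+4b+49s^2−14s) + 5s(6b^2−35bs+4b+49s^2−14s); both groups contain (6b^2−35bs+4b+49s^2−14s), so (b+5s) is a factor with cofactor 6b^2−35bs+4b+49s^2−14s.
The cofactor groups again: 6b^2−35bs+4b+49s^2−14s = 3b(2b−7s) + (−7s+2)(2b−7s); both groups contain (2b−7s), giving (3b−7s+2)(2b−7s).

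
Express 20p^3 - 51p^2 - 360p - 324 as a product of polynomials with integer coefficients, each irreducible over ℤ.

Testing divisors of the constant over divisors of the leading coefficient, p = 6 is a root, so (p - 6) divides it; the quotient is 20p^2 + 69p + 54.
The remaining quadratic factors as (4p + 9)(5p + 6).

(4p + 9)(5p + 6)(p - 6)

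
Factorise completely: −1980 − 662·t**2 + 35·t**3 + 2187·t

(5·t − 11)·(7·t − 12)·(t − 15)

Testing divisors of the constant over divisors of the leading coefficient, t = 12/7 is a root, so (7·t − 12) is a factor; dividing leaves 5·t**2 − 86·t + 165.
The remaining quadratic factors as (5·t − 11)(t − 15).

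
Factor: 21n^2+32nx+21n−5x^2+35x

Group: 3n(7n−x+7) + 5x(7n−x+7); both groups contain (7n−x+7).

(3n+5x)(7n−x+7)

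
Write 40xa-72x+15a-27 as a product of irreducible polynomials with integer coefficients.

(5a-9)(8x+3)

Group as (40xa-72x) + (15a-27) = 8x(5a-9) + 3(5a-9).
Both groups share the factor (5a-9).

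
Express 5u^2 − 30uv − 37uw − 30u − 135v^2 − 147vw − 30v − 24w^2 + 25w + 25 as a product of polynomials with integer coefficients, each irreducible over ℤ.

(5u + 15v + 3w − 5)(u − 9v − 8w − 5)

Group: u(5u + 15v + 3w − 5) + (−9v − 8w − 5)(5u + 15v + 3w − 5); both groups contain (5u + 15v + 3w − 5).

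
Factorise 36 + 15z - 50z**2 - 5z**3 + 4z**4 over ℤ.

Trying the rational-root candidates, z = 4 is a root, so (z - 4) is a factor; dividing leaves 4z**3 + 11z**2 - 6z - 9.
Next, z = -3 is a root, giving the factor (z + 3) and quotient 4z**2 - z - 3.
The remaining quadratic factors as (z - 1)(4z + 3).

(4z + 3)(z + 3)(z - 1)(z - 4)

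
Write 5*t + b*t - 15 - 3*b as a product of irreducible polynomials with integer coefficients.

(b + 5)*(t - 3)

Group as (b*t - 3*b) + (5*t - 15) = b*(t - 3) + 5*(t - 3).
Both groups share the factor (t - 3).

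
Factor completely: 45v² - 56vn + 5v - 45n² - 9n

Group: 5v(9v + 5n + 1) - 9n(9v + 5n + 1); both groups contain (9v + 5n + 1).

(5v - 9n)(9v + 5n + 1)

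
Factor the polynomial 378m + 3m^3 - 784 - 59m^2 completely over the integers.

Trying the rational-root candidates, m = 14/3 is a root, so (3m - 14) divides it; the quotient is m^2 - 15m + 56.
The remaining quadratic factors as (m - 7)(m - 8).

(3m - 14)(m - 7)(m - 8)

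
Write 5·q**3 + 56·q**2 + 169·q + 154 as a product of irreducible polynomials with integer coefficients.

Testing divisors of the constant over divisors of the leading coefficient, q = -7 is a root, so (q + 7) divides it; the quotient is 5·q**2 + 21·q + 22.
The remaining quadratic factors as (q + 2)(5·q + 11).

(5·q + 11)·(q + 2)·(q + 7)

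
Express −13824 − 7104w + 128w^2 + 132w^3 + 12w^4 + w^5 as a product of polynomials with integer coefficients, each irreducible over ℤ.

Trying the rational-root candidates, w = 6 is a root, so (w − 6) divides it; the quotient is w^4 + 18w^3 + 240w^2 + 1568w + 2304.
Next, w = −2 is a root, so (w + 2) is a factor; dividing leaves w^3 + 16w^2 + 208w + 1152.
Then w = −8 is a root, so (w + 8) divides it; the quotient is w^2 + 8w + 144.
The quadratic w^2 + 8w + 144 has discriminant −512 < 0 and is irreducible over ℤ.

(w + 2)(w + 8)(w − 6)(w^2 + 8w + 144)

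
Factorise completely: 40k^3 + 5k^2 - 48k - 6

(8k + 1)(5k^2 - 6)

Group as (40k^3 - 48k) + (5k^2 - 6) = 8k(5k^2 - 6) + (5k^2 - 6).
Both groups share the factor (5k^2 - 6).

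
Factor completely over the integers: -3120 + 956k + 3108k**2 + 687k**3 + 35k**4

(5k - 4)(7k + 10)(k + 13)(k + 6)

Trying the rational-root candidates, k = -13 is a root, so (k + 13) divides it; the quotient is 35k**3 + 232k**2 + 92k - 240.
Continuing, k = 4/5 is a root, so (5k - 4) divides it; the quotient is 7k**2 + 52k + 60.
The remaining quadratic factors as (k + 6)(7k + 10).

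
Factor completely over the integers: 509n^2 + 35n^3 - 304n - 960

(5n - 8)(7n + 8)(n + 15)

Testing divisors of the constant over divisors of the leading coefficient, n = -8/7 is a root, giving the factor (7n + 8) and quotient 5n^2 + 67n - 120.
The remaining quadratic factors as (5n - 8)(n + 15).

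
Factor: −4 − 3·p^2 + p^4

Substitute u = p^2 to get a quadratic in u, then factor.
p^2 − 4 is a difference of squares.
p^2 + 1 is irreducible over ℤ (sum of squares).

(p + 2)·(p − 2)·(p^2 + 1)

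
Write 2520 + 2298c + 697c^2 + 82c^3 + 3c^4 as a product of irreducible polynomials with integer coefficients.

(3c + 7)(c + 15)(c + 4)(c + 6)

Trying the rational-root candidates, c = -7/3 is a root, giving the factor (3c + 7) and quotient c^3 + 25c^2 + 174c + 360.
Continuing, c = -4 is a root, giving the factor (c + 4) and quotient c^2 + 21c + 90.
The remaining quadratic factors as (c + 6)(c + 15).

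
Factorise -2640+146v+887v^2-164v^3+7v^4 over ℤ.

Trying the rational-root candidates, v = 15 is a root, so (v-15) divides it; the quotient is 7v^3-59v^2+2v+176.
Next, v = 2 is a root, so (v-2) divides it; the quotient is 7v^2-45v-88.
The remaining quadratic factors as (v-8)(7v+11).

(7v+11)(v-15)(v-2)(v-8)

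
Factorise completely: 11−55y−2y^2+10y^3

Group as (10y^3−55y) + (−2y^2+11) = 5y(2y^2−11) − (2y^2−11).
Both groups share the factor (2y^2−11).

(5y−1)(2y^2−11)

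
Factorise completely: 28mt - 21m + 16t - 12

(4t - 3)(7m + 4)

Group as (28mt - 21m) + (16t - 12) = 7m(4t - 3) + 4(4t - 3).
Both groups share the factor (4t - 3).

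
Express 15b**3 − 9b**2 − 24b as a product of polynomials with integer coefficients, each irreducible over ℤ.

3b(5b − 8)(b + 1)

Pull out the common factor 3b, then factor the remaining trinomial.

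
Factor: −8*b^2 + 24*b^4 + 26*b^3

Pull out the common factor 2*b^2, then factor the remaining trinomial.

2*b^2*(3*b + 4)*(4*b − 1)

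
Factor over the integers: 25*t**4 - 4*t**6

Pull out the common factor t**4, leaving -4*t**2 + 25.
Recognize a difference of squares with the parts 5 and 2*t.

-t**4*(2*t + 5)*(2*t - 5)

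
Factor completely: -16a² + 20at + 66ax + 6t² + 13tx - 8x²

Group: -8a(2a - 3t - 8x) + (-2t + x)(2a - 3t - 8x); both groups contain (2a - 3t - 8x).

-(2a - 3t - 8x)(8a + 2t - x)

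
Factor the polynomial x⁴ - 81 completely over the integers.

Difference of squares twice: with A = x and B = 3, A⁴ − B⁴ = (A² − B²)(A² + B²), and A² − B² factors again.

(x + 3)*(x - 3)*(x² + 9)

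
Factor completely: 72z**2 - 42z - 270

6(3z + 5)(4z - 9)

Pull out the common factor 6, then factor the remaining trinomial.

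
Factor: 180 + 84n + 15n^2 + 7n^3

Group as (7n^3 + 84n) + (15n^2 + 180) = 7n(n^2 + 12) + 15(n^2 + 12).
Both groups share the factor (n^2 + 12).

(7n + 15)(n^2 + 12)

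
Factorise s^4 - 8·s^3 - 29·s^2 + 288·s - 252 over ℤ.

Among the possible rational roots, s = 1 is a root, so (s - 1) divides it; the quotient is s^3 - 7·s^2 - 36·s + 252.
Then s = 7 is a root, giving the factor (s - 7) and quotient s^2 - 36.
The remaining quadratic factors as (s - 6)(s + 6).

(s + 6)·(s - 1)·(s - 6)·(s - 7)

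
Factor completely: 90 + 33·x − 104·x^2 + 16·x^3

By the rational root theorem, x = −3/4 is a root, so (4·x + 3) divides it; the quotient is 4·x^2 − 29·x + 30.
The remaining quadratic factors as (4·x − 5)(x − 6).

(4·x + 3)·(4·x − 5)·(x − 6)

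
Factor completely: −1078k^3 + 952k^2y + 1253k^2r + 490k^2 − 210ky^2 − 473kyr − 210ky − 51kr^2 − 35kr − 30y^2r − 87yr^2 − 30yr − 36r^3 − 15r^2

−(11k − 5y − 12r − 5)(14k − 6y − 3r)(7k + r)

Group: 14k(−77k^2 + 35ky + 73kr + 35k + 5yr + 12r^2 + 5r) + (−6y − 3r)(−77k^2 + 35ky + 73kr + 35k + 5yr + 12r^2 + 5r); both groups contain (−77k^2 + 35ky + 73kr + 35k + 5yr + 12r^2 + 5r), so (14k − 6y − 3r) is a factor with cofactor −77k^2 + 35ky + 73kr + 35k + 5yr + 12r^2 + 5r.
The cofactor groups again: −77k^2 + 35ky + 73kr + 35k + 5yr + 12r^2 + 5r = −7k(11k − 5y − 12r − 5) − r(11k − 5y − 12r − 5); both groups contain (11k − 5y − 12r − 5), giving −(7k + r)(11k − 5y − 12r − 5).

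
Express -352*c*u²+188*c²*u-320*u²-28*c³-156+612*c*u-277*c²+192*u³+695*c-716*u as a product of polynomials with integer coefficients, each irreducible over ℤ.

Group: 4*c*(-7*c²+40*c*u-71*c-48*u²+92*u+156) + (-4*u-1)*(-7*c²+40*c*u-71*c-48*u²+92*u+156); both groups contain (-7*c²+40*c*u-71*c-48*u²+92*u+156), so (4*c-4*u-1) is a factor with cofactor -7*c²+40*c*u-71*c-48*u²+92*u+156.
The cofactor groups again: -7*c²+40*c*u-71*c-48*u²+92*u+156 = -c*(7*c-12*u-13) + (4*u-12)*(7*c-12*u-13); both groups contain (7*c-12*u-13), giving -(c-4*u+12)*(7*c-12*u-13).

-(4*c-4*u-1)*(7*c-12*u-13)*(c-4*u+12)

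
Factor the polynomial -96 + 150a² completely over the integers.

6(5a + 4)(5a - 4)

Every term has a factor of 6. Then 25a² - 16 = (5a)² − (4)².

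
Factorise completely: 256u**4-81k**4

Write as (16u**2)² − (9k**2)², then factor 16u**2-9k**2 once more.

(4u-3k)(4u+3k)(16u**2+9k**2)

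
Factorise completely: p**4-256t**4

Write as (p**2)² − (16t**2)², then factor p**2-16t**2 once more.

(p+4t)(p-4t)(p**2+16t**2)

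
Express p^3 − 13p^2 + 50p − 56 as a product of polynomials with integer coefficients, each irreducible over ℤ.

(p − 2)(p − 4)(p − 7)

Testing divisors of the constant over divisors of the leading coefficient, p = 7 is a root, so (p − 7) is a factor; dividing leaves p^2 − 6p + 8.
The remaining quadratic factors as (p − 2)(p − 4).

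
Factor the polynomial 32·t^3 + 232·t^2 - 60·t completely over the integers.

Pull out the common factor 4·t, then factor the remaining trinomial.

4·t·(2·t + 15)·(4·t - 1)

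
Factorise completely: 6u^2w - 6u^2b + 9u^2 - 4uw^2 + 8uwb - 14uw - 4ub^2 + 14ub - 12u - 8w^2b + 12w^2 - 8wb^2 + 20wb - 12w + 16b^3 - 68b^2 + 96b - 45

(2w - 2b + 3)(3u - 2w - 4b + 5)(u + 2b - 3)

Group: 3u(2uw - 2ub + 3u + 4wb - 6w - 4b^2 + 12b - 9) + (-2w - 4b + 5)(2uw - 2ub + 3u + 4wb - 6w - 4b^2 + 12b - 9); both groups contain (2uw - 2ub + 3u + 4wb - 6w - 4b^2 + 12b - 9), so (3u - 2w - 4b + 5) is a factor with cofactor 2uw - 2ub + 3u + 4wb - 6w - 4b^2 + 12b - 9.
The cofactor groups again: 2uw - 2ub + 3u + 4wb - 6w - 4b^2 + 12b - 9 = u(2w - 2b + 3) + (2b - 3)(2w - 2b + 3); both groups contain (2w - 2b + 3), giving (u + 2b - 3)(2w - 2b + 3).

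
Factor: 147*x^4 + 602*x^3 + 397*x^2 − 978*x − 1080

(3*x + 5)*(7*x + 12)*(7*x − 9)*(x + 2)

By the rational root theorem, x = 9/7 is a root, giving the factor (7*x − 9) and quotient 21*x^3 + 113*x^2 + 202*x + 120.
Next, x = −12/7 is a root, giving the factor (7*x + 12) and quotient 3*x^2 + 11*x + 10.
The remaining quadratic factors as (x + 2)(3*x + 5).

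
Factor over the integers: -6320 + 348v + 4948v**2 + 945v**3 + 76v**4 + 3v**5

(3v + 4)(v + 10)(v - 1)(v**2 + 15v + 158)

Testing divisors of the constant over divisors of the leading coefficient, v = -10 is a root, so (v + 10) divides it; the quotient is 3v**4 + 46v**3 + 485v**2 + 98v - 632.
Next, v = -4/3 is a root, so (3v + 4) divides it; the quotient is v**3 + 14v**2 + 143v - 158.
Continuing, v = 1 is a root, so (v - 1) is a factor; dividing leaves v**2 + 15v + 158.
The quadratic v**2 + 15v + 158 has discriminant -407 < 0 and is irreducible over ℤ.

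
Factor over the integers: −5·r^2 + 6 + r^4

(r^2 − 2)·(r^2 − 3)

Substitute u = r^2 to get a quadratic in u, then factor.
r^2 − 2 is irreducible over ℤ (2 is not a perfect square).
r^2 − 3 is irreducible over ℤ (3 is not a perfect square).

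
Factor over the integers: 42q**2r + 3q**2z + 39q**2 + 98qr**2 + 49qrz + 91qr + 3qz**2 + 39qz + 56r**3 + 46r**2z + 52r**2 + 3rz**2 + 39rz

(14r + z + 13)(3q + 4r + 3z)(q + r)

Group: 14r(3q**2 + 7qr + 3qz + 4r**2 + 3rz) + (z + 13)(3q**2 + 7qr + 3qz + 4r**2 + 3rz); both groups contain (3q**2 + 7qr + 3qz + 4r**2 + 3rz), so (14r + z + 13) is a factor with cofactor 3q**2 + 7qr + 3qz + 4r**2 + 3rz.
The cofactor groups again: 3q**2 + 7qr + 3qz + 4r**2 + 3rz = 3q(q + r) + (4r + 3z)(q + r); both groups contain (q + r), giving (3q + 4r + 3z)(q + r).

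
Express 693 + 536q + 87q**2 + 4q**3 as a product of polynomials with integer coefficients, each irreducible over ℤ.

(4q + 7)(q + 11)(q + 9)

Trying the rational-root candidates, q = -7/4 is a root, so (4q + 7) divides it; the quotient is q**2 + 20q + 99.
The remaining quadratic factors as (q + 11)(q + 9).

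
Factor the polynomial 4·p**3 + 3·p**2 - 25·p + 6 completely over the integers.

Trying the rational-root candidates, p = -3 is a root, so (p + 3) is a factor; dividing leaves 4·p**2 - 9·p + 2.
The remaining quadratic factors as (4·p - 1)(p - 2).

(4·p - 1)·(p + 3)·(p - 2)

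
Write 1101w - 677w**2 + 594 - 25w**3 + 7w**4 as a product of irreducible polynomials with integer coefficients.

Testing divisors of the constant over divisors of the leading coefficient, w = 2 is a root, so (w - 2) divides it; the quotient is 7w**3 - 11w**2 - 699w - 297.
Then w = 11 is a root, so (w - 11) is a factor; dividing leaves 7w**2 + 66w + 27.
The remaining quadratic factors as (w + 9)(7w + 3).

(7w + 3)(w + 9)(w - 11)(w - 2)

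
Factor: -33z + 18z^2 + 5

(3z - 5)(6z - 1)

Need a pair with product 18·5 = 90 and sum -33: that's -30 and -3.
Split the middle term: 18z^2 - 30z - 3z + 5 = 6z(3z - 5) - (3z - 5).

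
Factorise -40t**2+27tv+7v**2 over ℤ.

-(5t+v)(8t-7v)

Group: -5t(8t-7v) - v(8t-7v); both groups contain (8t-7v).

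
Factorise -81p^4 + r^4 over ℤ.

(r)⁴ − (3p)⁴ = ((r)² − (3p)²)((r)² + (3p)²); the first factor splits again, the second (r^2 + 9p^2) is irreducible.

(r - 3p)(r + 3p)(r^2 + 9p^2)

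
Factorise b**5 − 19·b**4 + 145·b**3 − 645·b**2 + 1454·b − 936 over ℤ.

By the rational root theorem, b = 4 is a root, giving the factor (b − 4) and quotient b**4 − 15·b**3 + 85·b**2 − 305·b + 234.
Next, b = 9 is a root, giving the factor (b − 9) and quotient b**3 − 6·b**2 + 31·b − 26.
Next, b = 1 is a root, giving the factor (b − 1) and quotient b**2 − 5·b + 26.
The quadratic b**2 − 5·b + 26 has discriminant −79 < 0 and is irreducible over ℤ.

(b − 1)·(b − 4)·(b − 9)·(b**2 − 5·b + 26)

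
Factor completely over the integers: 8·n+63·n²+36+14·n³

(2·n+9)·(7·n²+4)

Group as (14·n³+8·n) + (63·n²+36) = 2·n·(7·n²+4) + 9·(7·n²+4).
Both groups share the factor (7·n²+4).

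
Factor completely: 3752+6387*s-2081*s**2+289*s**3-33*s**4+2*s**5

(2*s+1)*(s-7)*(s-8)*(s**2-2*s+67)

Testing divisors of the constant over divisors of the leading coefficient, s = 7 is a root, so (s-7) is a factor; dividing leaves 2*s**4-19*s**3+156*s**2-989*s-536.
Next, s = -1/2 is a root, giving the factor (2*s+1) and quotient s**3-10*s**2+83*s-536.
Then s = 8 is a root, so (s-8) divides it; the quotient is s**2-2*s+67.
The quadratic s**2-2*s+67 has discriminant -264 < 0 and is irreducible over ℤ.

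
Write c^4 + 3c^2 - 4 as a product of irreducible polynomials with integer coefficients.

Substitute u = c^2 to get a quadratic in u, then factor.
c^2 - 1 is a difference of squares.
c^2 + 4 is irreducible over ℤ (sum of squares).

(c + 1)(c - 1)(c^2 + 4)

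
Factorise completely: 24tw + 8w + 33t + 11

Group as (24tw + 33t) + (8w + 11) = 3t(8w + 11) + (8w + 11).
Both groups share the factor (8w + 11).

(3t + 1)(8w + 11)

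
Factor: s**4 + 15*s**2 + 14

Substitute u = s**2 to get a quadratic in u, then factor.
s**2 + 1 is irreducible over ℤ (sum of squares).
s**2 + 14 is irreducible over ℤ (always positive, so no real roots).

(s**2 + 1)*(s**2 + 14)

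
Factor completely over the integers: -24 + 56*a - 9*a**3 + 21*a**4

(7*a - 3)*(3*a**3 + 8)

Group as (21*a**4 + 56*a) + (-9*a**3 - 24) = 7*a*(3*a**3 + 8) - 3*(3*a**3 + 8).
Both groups share the factor (3*a**3 + 8).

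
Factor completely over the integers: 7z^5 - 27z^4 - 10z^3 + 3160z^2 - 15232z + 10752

(7z - 6)(z + 8)(z - 4)(z^2 - 7z + 56)

Testing divisors of the constant over divisors of the leading coefficient, z = 6/7 is a root, so (7z - 6) divides it; the quotient is z^4 - 3z^3 - 4z^2 + 448z - 1792.
Next, z = -8 is a root, so (z + 8) divides it; the quotient is z^3 - 11z^2 + 84z - 224.
Continuing, z = 4 is a root, giving the factor (z - 4) and quotient z^2 - 7z + 56.
The quadratic z^2 - 7z + 56 has discriminant -175 < 0 and is irreducible over ℤ.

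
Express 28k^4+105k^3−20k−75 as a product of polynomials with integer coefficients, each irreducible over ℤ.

(4k+15)(7k^3−5)

Group as (28k^4−20k) + (105k^3−75) = 4k(7k^3−5) + 15(7k^3−5).
Both groups share the factor (7k^3−5).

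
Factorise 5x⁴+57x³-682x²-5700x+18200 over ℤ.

(5x-13)(x+10)(x+14)(x-10)

Testing divisors of the constant over divisors of the leading coefficient, x = 10 is a root, so (x-10) is a factor; dividing leaves 5x³+107x²+388x-1820.
Then x = -10 is a root, giving the factor (x+10) and quotient 5x²+57x-182.
The remaining quadratic factors as (x+14)(5x-13).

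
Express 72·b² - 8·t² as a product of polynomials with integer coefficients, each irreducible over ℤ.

8·(3·b + t)·(3·b - t)

Pull out the common factor 8; 9·b² - t² is a difference of squares.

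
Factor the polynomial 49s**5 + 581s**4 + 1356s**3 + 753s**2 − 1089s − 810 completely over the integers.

(7s + 5)(7s − 6)(s + 9)(s**2 + 3s + 3)

By the rational root theorem, s = −5/7 is a root, giving the factor (7s + 5) and quotient 7s**4 + 78s**3 + 138s**2 + 9s − 162.
Next, s = −9 is a root, so (s + 9) divides it; the quotient is 7s**3 + 15s**2 + 3s − 18.
Continuing, s = 6/7 is a root, so (7s − 6) divides it; the quotient is s**2 + 3s + 3.
The quadratic s**2 + 3s + 3 has discriminant −3 < 0 and is irreducible over ℤ.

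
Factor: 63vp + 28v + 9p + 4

Group as (63vp + 28v) + (9p + 4) = 7v(9p + 4) + (9p + 4).
Both groups share the factor (9p + 4).

(7v + 1)(9p + 4)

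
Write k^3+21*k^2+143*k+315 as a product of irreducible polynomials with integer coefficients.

By the rational root theorem, k = -9 is a root, so (k+9) divides it; the quotient is k^2+12*k+35.
The remaining quadratic factors as (k+7)(k+5).

(k+5)*(k+7)*(k+9)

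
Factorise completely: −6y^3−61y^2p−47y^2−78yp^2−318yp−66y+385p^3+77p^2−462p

−(6y−11p+11)(y+5p+6)(y+7p)

Group: y(−6y^2−19yp−47y+55p^2+11p−66) + 7p(−6y^2−19yp−47y+55p^2+11p−66); both groups contain (−6y^2−19yp−47y+55p^2+11p−66), so (y+7p) is a factor with cofactor −6y^2−19yp−47y+55p^2+11p−66.
The cofactor groups again: −6y^2−19yp−47y+55p^2+11p−66 = −6y(y+5p+6) + (11p−11)(y+5p+6); both groups contain (y+5p+6), giving −(6y−11p+11)(y+5p+6).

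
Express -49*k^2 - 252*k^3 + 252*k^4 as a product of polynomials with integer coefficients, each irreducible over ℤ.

7*k^2*(6*k + 1)*(6*k - 7)

Pull out the common factor 7*k^2, then factor the remaining trinomial.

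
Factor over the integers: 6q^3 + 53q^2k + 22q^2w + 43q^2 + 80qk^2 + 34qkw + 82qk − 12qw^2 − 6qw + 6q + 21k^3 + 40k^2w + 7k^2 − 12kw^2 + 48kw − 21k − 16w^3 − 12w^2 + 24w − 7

(2q + 3k − 2w + 1)(q + 7k + 4w + 7)(3q + k + 2w − 1)

Group: 2q(3q^2 + 22qk + 14qw + 20q + 7k^2 + 18kw + 8w^2 + 10w − 7) + (3k − 2w + 1)(3q^2 + 22qk + 14qw + 20q + 7k^2 + 18kw + 8w^2 + 10w − 7); both groups contain (3q^2 + 22qk + 14qw + 20q + 7k^2 + 18kw + 8w^2 + 10w − 7), so (2q + 3k − 2w + 1) is a factor with cofactor 3q^2 + 22qk + 14qw + 20q + 7k^2 + 18kw + 8w^2 + 10w − 7.
The cofactor groups again: 3q^2 + 22qk + 14qw + 20q + 7k^2 + 18kw + 8w^2 + 10w − 7 = 3q(q + 7k + 4w + 7) + (k + 2w − 1)(q + 7k + 4w + 7); both groups contain (q + 7k + 4w + 7), giving (3q + k + 2w − 1)(q + 7k + 4w + 7).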